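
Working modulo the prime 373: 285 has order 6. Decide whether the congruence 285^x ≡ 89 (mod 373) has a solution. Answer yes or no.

⟨285⟩ has order 6; its elements mod 373 are {1, 88, 89, 284, 285, 372}.
89 is in this set.

yes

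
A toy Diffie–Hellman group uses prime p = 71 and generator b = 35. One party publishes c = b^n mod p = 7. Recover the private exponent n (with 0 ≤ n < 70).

29

Baby-step giant-step with m = ceil(sqrt(70)) = 9.
Baby table (35^j mod 71 for j=0..8):
  0:1  1:35  2:18  3:62  4:40  5:51  6:10  7:66
  8:38
Giant step factor: 35^(-9) ≡ 56 (mod 71).
Scan 7·56^i mod 71 for i = 0, 1, …:
  i=0: 7   i=1: 37   i=2: 13   i=3: 18
Match at i=3, j=2: n = 3·9 + 2 = 29.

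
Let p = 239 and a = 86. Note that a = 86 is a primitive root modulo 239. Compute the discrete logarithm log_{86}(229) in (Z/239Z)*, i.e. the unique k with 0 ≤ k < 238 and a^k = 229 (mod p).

Baby-step giant-step with m = ceil(sqrt(238)) = 16.
Baby table (86^j mod 239 for j=0..15):
  0:1  1:86  2:226  3:77  4:169  5:194  6:193  7:107
  8:120  9:43  10:113  11:158  12:204  13:97  14:216  15:173
Giant step factor: 86^(-16) ≡ 4 (mod 239).
Scan 229·4^i mod 239 for i = 0, 1, …:
  i=0: 229   i=1: 199   i=2: 79   i=3: 77
Match at i=3, j=3: k = 3·16 + 3 = 51.

51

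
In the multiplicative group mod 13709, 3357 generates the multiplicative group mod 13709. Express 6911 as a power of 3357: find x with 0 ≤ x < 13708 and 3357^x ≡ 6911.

Baby-step giant-step with m = ceil(sqrt(13708)) = 118.
Baby table (3357^j mod 13709 for j=0..117):
  0:1  1:3357  2:651  3:5676  4:12531  5:7355  6:826  7:3664
  8:3075  9:13607  10:311  11:2143  12:10535  13:10484  14:3785  15:11711
  16:10124  17:1657  18:10404  19:9405  20:758  21:8441  22:13643  23:11491
  24:11870  25:9236  26:9203  27:8094  28:320  29:4938  30:2685  31:6732
  32:6892  33:9361  34:3849  35:7215  36:10661  37:8487  38:3557  39:310
  40:12495  41:9884  42:4808  43:4963  44:4356  45:9298  46:11702  47:7329
  48:9507  49:447  50:6298  51:3108  52:1007  53:8085  54:11234  55:12788
  56:6437  57:3625  58:9242  59:1927  60:12000  61:6958  62:11579  63:5688
  64:11688  65:1458  66:393  67:3237  68:9081  69:9810  70:3152  71:11625
  72:9311  73:507  74:2083  75:1041  76:12551  77:5950  78:137  79:7512
  80:6933  81:9908  82:3122  83:6878  84:3490  85:8444  86:10005  87:13444
  88:1480  89:5702  90:3850  91:10572  92:11312  93:454  94:2379  95:7665
  96:13321  97:13548  98:7883  99:4861  100:4667  101:11441  102:8528  103:4104
  104:13292  105:12158  106:2713  107:4765  108:11411  109:3781  110:11992  111:7520
  112:6371  113:1407  114:7403  115:11163  116:7494  117:1343
Giant step factor: 3357^(-118) ≡ 3325 (mod 13709).
Scan 6911·3325^i mod 13709 for i = 0, 1, …:
  i=0: 6911   i=1: 2791   i=2: 12791   i=3: 4757
  i=4: 10548   i=5: 4478   i=6: 1376   i=7: 10103
  i=8: 5425   i=9: 10790     …   i=95: 10074
  i=96: 4963
Match at i=96, j=43: x = 96·118 + 43 = 11371.

11371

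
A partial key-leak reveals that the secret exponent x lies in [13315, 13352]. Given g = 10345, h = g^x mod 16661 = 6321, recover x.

13322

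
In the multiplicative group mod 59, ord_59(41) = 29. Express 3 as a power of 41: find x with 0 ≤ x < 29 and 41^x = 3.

Successive powers of 41 modulo 59:
  41^0=1  41^1=41  41^2=29  41^3=9  41^4=15  41^5=25
  41^6=22  41^7=17  41^8=48  41^9=21  41^10=35  41^11=19
  41^12=12  41^13=20  41^14=53  41^15=49  41^16=3
So 41^16 ≡ 3 (mod 59), giving x = 16.

16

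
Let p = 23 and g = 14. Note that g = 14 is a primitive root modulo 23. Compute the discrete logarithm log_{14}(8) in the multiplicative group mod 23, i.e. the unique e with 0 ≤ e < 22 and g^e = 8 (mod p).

Successive powers of 14 modulo 23:
  14^0=1  14^1=14  14^2=12  14^3=7  14^4=6  14^5=15
  14^6=3  14^7=19  14^8=13  14^9=21  14^10=18  14^11=22
  14^12=9  14^13=11  14^14=16  14^15=17  14^16=8
So 14^16 ≡ 8 (mod 23), giving e = 16.

16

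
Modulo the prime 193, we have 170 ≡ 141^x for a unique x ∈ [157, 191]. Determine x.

162

Compute 141^157 mod 193 = 53, then multiply by 141 repeatedly:
  141^157=53  141^158=139  141^159=106  141^160=85  141^161=19
  141^162=170
Found 170 at exponent 162.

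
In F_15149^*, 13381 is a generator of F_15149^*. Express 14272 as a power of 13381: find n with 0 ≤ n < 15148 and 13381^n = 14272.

5695

Baby-step giant-step with m = ceil(sqrt(15148)) = 124.
Baby table (13381^j mod 15149 for j=0..123):
  0:1  1:13381  2:5130  3:4411  4:3087  5:10973  6:5605  7:12955
  8:848  9:487  10:2477  11:13874  12:12148  13:3618  14:11403  15:2815
  16:7101  17:3953  18:9934  19:9528  20:184  21:7966  22:4682  23:8727
  24:7495  25:4215  26:1188  27:5327  28:4542  29:13863  30:1298  31:7784
  32:8329  33:14305  34:7590  35:2894  36:3770  37:200  38:9976  39:11017
  40:3558  41:11440  42:13144  43:15123  44:521  45:2961  46:6506  47:10632
  48:2533  49:5760  50:11597  51:8250  52:2487  53:11343  54:2852  55:2281
  56:11975  57:6502  58:2555  59:12311  60:3265  61:14398  62:9805  63:10365
  64:4970  65:14609  66:333  67:2067  68:11602  69:14559  70:12988  71:3100
  72:3138  73:11699  74:9702  75:10681  76:6795  77:14746  78:501  79:8023
  80:9949  81:13306  82:1389  83:13535  84:5540  85:6683  86:676  87:1603
  88:13908  89:12632  90:11399  91:9887  92:1730  93:1458  94:12735  95:11083
  96:8062  97:1593  98:1290  99:6779  100:12736  101:9315  102:13192  103:6004
  104:4377  105:2603  106:3192  107:7121  108:14040  109:6491  110:6854  111:1328
  112:191  113:10739  114:10294  115:9306  116:13955  117:5281  118:10125  119:5118
  120:10478  121:2123  122:3488  123:14008
Giant step factor: 13381^(-124) ≡ 938 (mod 15149).
Scan 14272·938^i mod 15149 for i = 0, 1, …:
  i=0: 14272   i=1: 10569   i=2: 6276   i=3: 9076
  i=4: 14699   i=5: 2072   i=6: 4464   i=7: 6108
  i=8: 2982   i=9: 9700     …   i=44: 14093
  i=45: 9306
Match at i=45, j=115: n = 45·124 + 115 = 5695.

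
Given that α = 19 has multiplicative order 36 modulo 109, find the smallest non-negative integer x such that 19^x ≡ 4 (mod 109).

Successive powers of 19 modulo 109:
  19^0=1  19^1=19  19^2=34  19^3=101  19^4=66  19^5=55
  19^6=64  19^7=17  19^8=105  19^9=33  19^10=82  19^11=32
  19^12=63  19^13=107  19^14=71  19^15=41  19^16=16  19^17=86
  19^18=108  19^19=90  19^20=75  19^21=8  19^22=43  19^23=54
  19^24=45  19^25=92  19^26=4
So 19^26 ≡ 4 (mod 109), giving x = 26.

26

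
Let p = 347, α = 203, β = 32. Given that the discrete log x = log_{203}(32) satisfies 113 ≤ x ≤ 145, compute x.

141

Compute 203^113 mod 347 = 237, then multiply by 203 repeatedly:
  203^113=237  203^114=225  203^115=218  203^116=185  203^117=79
  203^118=75  203^119=304  203^120=293  203^121=142  203^122=25
  203^123=217  203^124=329  203^125=163  203^126=124  203^127=188
  203^128=341  203^129=170  203^130=157  203^131=294  203^132=345
  203^133=288  203^134=168  203^135=98  203^136=115  203^137=96
  203^138=56  203^139=264  203^140=154  203^141=32
Found 32 at exponent 141.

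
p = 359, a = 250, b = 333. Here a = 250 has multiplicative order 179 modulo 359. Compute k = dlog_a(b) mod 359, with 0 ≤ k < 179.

Baby-step giant-step with m = ceil(sqrt(179)) = 14.
Baby table (250^j mod 359 for j=0..13):
  0:1  1:250  2:34  3:243  4:79  5:5  6:173  7:170
  8:138  9:36  10:25  11:147  12:132  13:331
Giant step factor: 250^(-14) ≡ 2 (mod 359).
Scan 333·2^i mod 359 for i = 0, 1, …:
  i=0: 333   i=1: 307   i=2: 255   i=3: 151
  i=4: 302   i=5: 245   i=6: 131   i=7: 262
  i=8: 165   i=9: 330   i=10: 301   i=11: 243
Match at i=11, j=3: k = 11·14 + 3 = 157.

157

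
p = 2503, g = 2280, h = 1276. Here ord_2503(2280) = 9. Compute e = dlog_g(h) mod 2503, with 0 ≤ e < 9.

Successive powers of 2280 modulo 2503:
  2280^0=1  2280^1=2280  2280^2=2172  2280^3=1226  2280^4=1932  2280^5=2183
  2280^6=1276
So 2280^6 ≡ 1276 (mod 2503), giving e = 6.

6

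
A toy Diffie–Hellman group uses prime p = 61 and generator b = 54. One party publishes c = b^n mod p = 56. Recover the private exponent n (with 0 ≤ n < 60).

Baby-step giant-step with m = ceil(sqrt(60)) = 8.
Baby table (54^j mod 61 for j=0..7):
  0:1  1:54  2:49  3:23  4:22  5:29  6:41  7:18
Giant step factor: 54^(-8) ≡ 15 (mod 61).
Scan 56·15^i mod 61 for i = 0, 1, …:
  i=0: 56   i=1: 47   i=2: 34   i=3: 22
Match at i=3, j=4: n = 3·8 + 4 = 28.

28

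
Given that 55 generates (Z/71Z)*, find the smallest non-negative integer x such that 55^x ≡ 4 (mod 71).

18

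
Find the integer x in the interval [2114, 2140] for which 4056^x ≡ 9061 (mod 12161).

Compute 4056^2114 mod 12161 = 9919, then multiply by 4056 repeatedly:
  4056^2114=9919  4056^2115=2876  4056^2116=2657  4056^2117=2146  4056^2118=9061
Found 9061 at exponent 2118.

2118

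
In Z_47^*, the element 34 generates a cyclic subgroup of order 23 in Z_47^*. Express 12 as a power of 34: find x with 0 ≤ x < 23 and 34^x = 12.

3

Successive powers of 34 modulo 47:
  34^0=1  34^1=34  34^2=28  34^3=12
So 34^3 ≡ 12 (mod 47), giving x = 3.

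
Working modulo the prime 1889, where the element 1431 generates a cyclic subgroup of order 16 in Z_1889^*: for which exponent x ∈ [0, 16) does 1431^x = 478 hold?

Successive powers of 1431 modulo 1889:
  1431^0=1  1431^1=1431  1431^2=85  1431^3=739  1431^4=1558  1431^5=478
So 1431^5 ≡ 478 (mod 1889), giving x = 5.

5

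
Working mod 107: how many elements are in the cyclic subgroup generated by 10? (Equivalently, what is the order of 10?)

53

The order of 10 must divide p − 1 = 106 = 2 · 53.
Divisors: 1, 2, 53, 106.
Check each in increasing order: 10^1 ≡ 10;  10^2 ≡ 100;  10^53 ≡ 1.
Smallest exponent giving 1 is 53.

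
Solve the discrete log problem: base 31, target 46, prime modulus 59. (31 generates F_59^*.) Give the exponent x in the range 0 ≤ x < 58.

Successive powers of 31 modulo 59:
  31^0=1  31^1=31  31^2=17  31^3=55  31^4=53  31^5=50
  31^6=16  31^7=24  31^8=36  31^9=54  31^10=22  31^11=33
  31^12=20  31^13=30  31^14=45  31^15=38  31^16=57  31^17=56
  31^18=25  31^19=8  31^20=12  31^21=18  31^22=27  31^23=11
  31^24=46
So 31^24 ≡ 46 (mod 59), giving x = 24.

24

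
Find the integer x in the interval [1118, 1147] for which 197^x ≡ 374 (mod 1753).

1136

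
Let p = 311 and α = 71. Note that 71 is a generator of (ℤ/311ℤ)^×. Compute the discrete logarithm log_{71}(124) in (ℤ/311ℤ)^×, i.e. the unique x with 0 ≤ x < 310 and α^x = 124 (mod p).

147

Baby-step giant-step with m = ceil(sqrt(310)) = 18.
Baby table (71^j mod 311 for j=0..17):
  0:1  1:71  2:65  3:261  4:182  5:171  6:12  7:230
  8:158  9:22  10:7  11:186  12:144  13:272  14:30  15:264
  16:84  17:55
Giant step factor: 71^(-18) ≡ 160 (mod 311).
Scan 124·160^i mod 311 for i = 0, 1, …:
  i=0: 124   i=1: 247   i=2: 23   i=3: 259
  i=4: 77   i=5: 191   i=6: 82   i=7: 58
  i=8: 261
Match at i=8, j=3: x = 8·18 + 3 = 147.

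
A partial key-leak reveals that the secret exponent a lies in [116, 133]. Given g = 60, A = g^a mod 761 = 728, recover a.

Compute 60^116 mod 761 = 335, then multiply by 60 repeatedly:
  60^116=335  60^117=314  60^118=576  60^119=315  60^120=636
  60^121=110  60^122=512  60^123=280  60^124=58  60^125=436
  60^126=286  60^127=418  60^128=728
Found 728 at exponent 128.

128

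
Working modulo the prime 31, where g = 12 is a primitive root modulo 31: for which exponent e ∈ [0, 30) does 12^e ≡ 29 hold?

21

Successive powers of 12 modulo 31:
  12^0=1  12^1=12  12^2=20  12^3=23  12^4=28  12^5=26
  12^6=2  12^7=24  12^8=9  12^9=15  12^10=25  12^11=21
  12^12=4  12^13=17  12^14=18  12^15=30  12^16=19  12^17=11
  12^18=8  12^19=3  12^20=5  12^21=29
So 12^21 ≡ 29 (mod 31), giving e = 21.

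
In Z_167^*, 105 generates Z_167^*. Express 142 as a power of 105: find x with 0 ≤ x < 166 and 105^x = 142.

23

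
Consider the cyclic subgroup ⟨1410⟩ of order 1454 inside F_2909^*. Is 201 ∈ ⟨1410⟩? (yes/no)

yes

201 ∈ ⟨1410⟩ iff 201^1454 ≡ 1 (mod 2909), since |⟨1410⟩| = 1454.
201^1454 mod 2909 = 1.
Since 1 = 1, 201 lies in the subgroup.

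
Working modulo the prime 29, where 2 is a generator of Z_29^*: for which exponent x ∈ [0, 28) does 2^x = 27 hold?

15

Successive powers of 2 modulo 29:
  2^0=1  2^1=2  2^2=4  2^3=8  2^4=16  2^5=3
  2^6=6  2^7=12  2^8=24  2^9=19  2^10=9  2^11=18
  2^12=7  2^13=14  2^14=28  2^15=27
So 2^15 ≡ 27 (mod 29), giving x = 15.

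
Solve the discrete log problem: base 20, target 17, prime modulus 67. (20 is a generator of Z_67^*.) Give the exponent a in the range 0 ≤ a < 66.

62

Baby-step giant-step with m = ceil(sqrt(66)) = 9.
Baby table (20^j mod 67 for j=0..8):
  0:1  1:20  2:65  3:27  4:4  5:13  6:59  7:41
  8:16
Giant step factor: 20^(-9) ≡ 58 (mod 67).
Scan 17·58^i mod 67 for i = 0, 1, …:
  i=0: 17   i=1: 48   i=2: 37   i=3: 2
  i=4: 49   i=5: 28   i=6: 16
Match at i=6, j=8: a = 6·9 + 8 = 62.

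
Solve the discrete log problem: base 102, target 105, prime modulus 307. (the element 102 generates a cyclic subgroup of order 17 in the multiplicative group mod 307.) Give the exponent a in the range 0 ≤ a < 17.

Successive powers of 102 modulo 307:
  102^0=1  102^1=102  102^2=273  102^3=216  102^4=235  102^5=24
  102^6=299  102^7=105
So 102^7 ≡ 105 (mod 307), giving a = 7.

7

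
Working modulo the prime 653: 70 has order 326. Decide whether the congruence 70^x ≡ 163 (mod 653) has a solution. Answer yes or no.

yes

163 ∈ ⟨70⟩ iff 163^326 ≡ 1 (mod 653), since |⟨70⟩| = 326.
163^326 mod 653 = 1.
Since 1 = 1, 163 lies in the subgroup.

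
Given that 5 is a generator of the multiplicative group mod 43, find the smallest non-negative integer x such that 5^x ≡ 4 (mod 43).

24

Successive powers of 5 modulo 43:
  5^0=1  5^1=5  5^2=25  5^3=39  5^4=23  5^5=29
  5^6=16  5^7=37  5^8=13  5^9=22  5^10=24  5^11=34
  5^12=41  5^13=33  5^14=36  5^15=8  5^16=40  5^17=28
  5^18=11  5^19=12  5^20=17  5^21=42  5^22=38  5^23=18
  5^24=4
So 5^24 ≡ 4 (mod 43), giving x = 24.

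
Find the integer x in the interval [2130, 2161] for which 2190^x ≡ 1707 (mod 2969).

2134

Compute 2190^2130 mod 2969 = 224, then multiply by 2190 repeatedly:
  2190^2130=224  2190^2131=675  2190^2132=2657  2190^2133=2559  2190^2134=1707
Found 1707 at exponent 2134.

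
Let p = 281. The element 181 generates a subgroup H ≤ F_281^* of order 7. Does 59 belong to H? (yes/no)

yes

⟨181⟩ has order 7; its elements mod 281 are {1, 59, 79, 109, 165, 181, 249}.
59 is in this set.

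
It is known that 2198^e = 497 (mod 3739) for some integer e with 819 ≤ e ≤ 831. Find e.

Compute 2198^819 mod 3739 = 497, then multiply by 2198 repeatedly:
  2198^819=497
Found 497 at exponent 819.

819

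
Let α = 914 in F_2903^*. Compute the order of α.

2902

The order of 914 must divide p − 1 = 2902 = 2 · 1451.
Divisors: 1, 2, 1451, 2902.
Check each in increasing order: 914^1 ≡ 914;  914^2 ≡ 2235;  914^1451 ≡ 2902;  914^2902 ≡ 1.
Smallest exponent giving 1 is 2902.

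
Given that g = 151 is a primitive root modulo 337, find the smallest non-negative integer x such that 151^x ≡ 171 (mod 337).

Baby-step giant-step with m = ceil(sqrt(336)) = 19.
Baby table (151^j mod 337 for j=0..18):
  0:1  1:151  2:222  3:159  4:82  5:250  6:6  7:232
  8:321  9:280  10:155  11:152  12:36  13:44  14:241  15:332
  16:256  17:238  18:216
Giant step factor: 151^(-19) ≡ 60 (mod 337).
Scan 171·60^i mod 337 for i = 0, 1, …:
  i=0: 171   i=1: 150   i=2: 238
Match at i=2, j=17: x = 2·19 + 17 = 55.

55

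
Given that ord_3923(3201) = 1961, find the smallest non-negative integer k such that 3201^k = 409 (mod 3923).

531

Baby-step giant-step with m = ceil(sqrt(1961)) = 45.
Baby table (3201^j mod 3923 for j=0..44):
  0:1  1:3201  2:3448  3:1649  4:2014  5:1325  6:562  7:2228
  8:3737  9:910  10:2044  11:3203  12:2004  13:699  14:1389  15:1430
  16:3212  17:3352  18:347  19:538  20:3864  21:3368  22:564  23:784
  24:2787  25:285  26:2149  27:1930  28:3128  29:1232  30:1017  31:3250
  32:3377  33:1912  34:432  35:1936  36:2719  37:2305  38:3065  39:3565
  40:3481  41:1361  42:2031  43:820  44:333
Giant step factor: 3201^(-45) ≡ 3661 (mod 3923).
Scan 409·3661^i mod 3923 for i = 0, 1, …:
  i=0: 409   i=1: 2686   i=2: 2408   i=3: 707
  i=4: 3070   i=5: 3798   i=6: 1366   i=7: 3024
  i=8: 158   i=9: 1757   i=10: 2580   i=11: 2719
Match at i=11, j=36: k = 11·45 + 36 = 531.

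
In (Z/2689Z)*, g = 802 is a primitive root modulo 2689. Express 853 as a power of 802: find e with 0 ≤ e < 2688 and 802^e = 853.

1429

Baby-step giant-step with m = ceil(sqrt(2688)) = 52.
Baby table (802^j mod 2689 for j=0..51):
  0:1  1:802  2:533  3:2604  4:1744  5:408  6:1847  7:2344
  8:277  9:1656  10:2435  11:656  12:1757  13:78  14:709  15:1239
  16:1437  17:1582  18:2245  19:1549  20:2669  21:94  22:96  23:1700
  24:77  25:2596  26:706  27:1522  28:2527  29:1837  30:2391  31:325
  32:2506  33:1129  34:1954  35:2110  36:839  37:628  38:813  39:1288
  40:400  41:809  42:769  43:957  44:1149  45:1860  46:2014  47:1828
  48:551  49:906  50:582  51:1567
Giant step factor: 802^(-52) ≡ 2653 (mod 2689).
Scan 853·2653^i mod 2689 for i = 0, 1, …:
  i=0: 853   i=1: 1560   i=2: 309   i=3: 2321
  i=4: 2492   i=5: 1714   i=6: 143   i=7: 230
  i=8: 2476   i=9: 2290     …   i=26: 1123
  i=27: 2596
Match at i=27, j=25: e = 27·52 + 25 = 1429.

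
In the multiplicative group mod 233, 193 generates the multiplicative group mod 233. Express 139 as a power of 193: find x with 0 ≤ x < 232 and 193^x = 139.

Baby-step giant-step with m = ceil(sqrt(232)) = 16.
Baby table (193^j mod 233 for j=0..15):
  0:1  1:193  2:202  3:75  4:29  5:5  6:33  7:78
  8:142  9:145  10:25  11:165  12:157  13:11  14:26  15:125
Giant step factor: 193^(-16) ≡ 135 (mod 233).
Scan 139·135^i mod 233 for i = 0, 1, …:
  i=0: 139   i=1: 125
Match at i=1, j=15: x = 1·16 + 15 = 31.

31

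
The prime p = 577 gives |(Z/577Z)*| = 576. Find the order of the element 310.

576

The order of 310 must divide p − 1 = 576 = 2^6 · 3^2.
Divisors: 1, 2, 3, 4, 6, 8, 9, 12, 16, 18, 24, 32, 36, 48, 64, 72, 96, 144, 192, 288, 576.
Check each in increasing order: 310^1 ≡ 310;  310^2 ≡ 318;  310^3 ≡ 490;  310^4 ≡ 149;  310^6 ≡ 68;  310^8 ≡ 275;  310^9 ≡ 431;  310^12 ≡ 8;  310^16 ≡ 38;  310^18 ≡ 544;  310^24 ≡ 64;  310^32 ≡ 290;  310^36 ≡ 512;  310^48 ≡ 57;  310^64 ≡ 435;  310^72 ≡ 186;  310^96 ≡ 364;  310^144 ≡ 553;  310^192 ≡ 363;  310^288 ≡ 576;  310^576 ≡ 1.
Smallest exponent giving 1 is 576.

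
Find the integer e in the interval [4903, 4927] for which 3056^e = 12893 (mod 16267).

Compute 3056^4903 mod 16267 = 7763, then multiply by 3056 repeatedly:
  3056^4903=7763  3056^4904=6442  3056^4905=3682  3056^4906=11695  3056^4907=1321
  3056^4908=2760  3056^4909=8254  3056^4910=10374  3056^4911=14828  3056^4912=10773
  3056^4913=14147  3056^4914=11813  3056^4915=4055  3056^4916=12893
Found 12893 at exponent 4916.

4916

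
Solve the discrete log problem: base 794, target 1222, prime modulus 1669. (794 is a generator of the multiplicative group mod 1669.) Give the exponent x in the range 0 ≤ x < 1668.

Baby-step giant-step with m = ceil(sqrt(1668)) = 41.
Baby table (794^j mod 1669 for j=0..40):
  0:1  1:794  2:1223  3:1373  4:305  5:165  6:828  7:1515
  8:1230  9:255  10:521  11:1431  12:1294  13:1001  14:350  15:846
  16:786  17:1547  18:1603  19:1004  20:1063  21:1177  22:1567  23:793
  24:429  25:150  26:601  27:1529  28:663  29:687  30:1384  31:694
  32:266  33:910  34:1532  35:1376  36:1018  37:496  38:1609  39:761
  40:56
Giant step factor: 794^(-41) ≡ 1343 (mod 1669).
Scan 1222·1343^i mod 1669 for i = 0, 1, …:
  i=0: 1222   i=1: 519   i=2: 1044   i=3: 132
  i=4: 362   i=5: 487   i=6: 1462   i=7: 722
  i=8: 1626   i=9: 666     …   i=37: 24
  i=38: 521
Match at i=38, j=10: x = 38·41 + 10 = 1568.

1568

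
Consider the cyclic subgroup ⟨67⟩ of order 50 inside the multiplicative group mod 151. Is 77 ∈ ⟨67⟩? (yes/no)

no

77 ∈ ⟨67⟩ iff 77^50 ≡ 1 (mod 151), since |⟨67⟩| = 50.
77^50 mod 151 = 118.
Since 118 ≠ 1, 77 does not lie in the subgroup.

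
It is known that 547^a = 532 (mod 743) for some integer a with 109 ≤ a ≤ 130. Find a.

Compute 547^109 mod 743 = 532, then multiply by 547 repeatedly:
  547^109=532
Found 532 at exponent 109.

109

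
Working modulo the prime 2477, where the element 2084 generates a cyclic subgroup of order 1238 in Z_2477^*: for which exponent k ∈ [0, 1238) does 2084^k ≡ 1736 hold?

768

Baby-step giant-step with m = ceil(sqrt(1238)) = 36.
Baby table (2084^j mod 2477 for j=0..35):
  0:1  1:2084  2:875  3:428  4:232  5:473  6:2363  7:216
  8:1807  9:748  10:799  11:572  12:611  13:146  14:2070  15:1423
  16:563  17:1671  18:2179  19:695  20:1812  21:1260  22:220  23:235
  24:1771  25:34  26:1500  27:26  28:2167  29:457  30:1220  31:1078
  32:2390  33:1990  34:662  35:2396
Giant step factor: 2084^(-36) ≡ 1326 (mod 2477).
Scan 1736·1326^i mod 2477 for i = 0, 1, …:
  i=0: 1736   i=1: 803   i=2: 2145   i=3: 674
  i=4: 2004   i=5: 1960   i=6: 587   i=7: 584
  i=8: 1560   i=9: 265     …   i=20: 559
  i=21: 611
Match at i=21, j=12: k = 21·36 + 12 = 768.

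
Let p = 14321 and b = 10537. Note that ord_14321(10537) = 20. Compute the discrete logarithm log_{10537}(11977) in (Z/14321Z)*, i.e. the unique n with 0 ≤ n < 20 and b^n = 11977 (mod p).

2

Successive powers of 10537 modulo 14321:
  10537^0=1  10537^1=10537  10537^2=11977
So 10537^2 ≡ 11977 (mod 14321), giving n = 2.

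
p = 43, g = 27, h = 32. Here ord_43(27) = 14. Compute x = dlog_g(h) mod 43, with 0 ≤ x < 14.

3

Successive powers of 27 modulo 43:
  27^0=1  27^1=27  27^2=41  27^3=32
So 27^3 ≡ 32 (mod 43), giving x = 3.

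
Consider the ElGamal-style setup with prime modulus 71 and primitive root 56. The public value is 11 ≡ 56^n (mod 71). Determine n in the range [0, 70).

Baby-step giant-step with m = ceil(sqrt(70)) = 9.
Baby table (56^j mod 71 for j=0..8):
  0:1  1:56  2:12  3:33  4:2  5:41  6:24  7:66
  8:4
Giant step factor: 56^(-9) ≡ 13 (mod 71).
Scan 11·13^i mod 71 for i = 0, 1, …:
  i=0: 11   i=1: 1
Match at i=1, j=0: n = 1·9 + 0 = 9.

9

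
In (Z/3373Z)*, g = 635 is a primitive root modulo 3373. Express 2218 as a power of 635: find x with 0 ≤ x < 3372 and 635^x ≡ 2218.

Baby-step giant-step with m = ceil(sqrt(3372)) = 59.
Baby table (635^j mod 3373 for j=0..58):
  0:1  1:635  2:1838  3:72  4:1871  5:789  6:1811  7:3165
  8:2840  9:2218  10:1889  11:2100  12:1165  13:1088  14:2788  15:2928
  16:757  17:1729  18:1690  19:536  20:3060  21:252  22:1489  23:1075
  24:1279  25:2645  26:3194  27:1017  28:1552  29:604  30:2391  31:435
  32:3012  33:129  34:963  35:992  36:2542  37:1876  38:591  39:882
  40:152  41:2076  42:2790  43:825  44:1060  45:1873  46:2059  47:2114
  48:3309  49:3209  50:423  51:2138  52:1684  53:99  54:2151  55:3193
  56:382  57:3087  58:532
Giant step factor: 635^(-59) ≡ 3133 (mod 3373).
Scan 2218·3133^i mod 3373 for i = 0, 1, …:
  i=0: 2218
Match at i=0, j=9: x = 0·59 + 9 = 9.

9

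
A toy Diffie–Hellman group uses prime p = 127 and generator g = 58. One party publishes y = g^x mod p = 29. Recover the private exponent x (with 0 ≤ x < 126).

19

Baby-step giant-step with m = ceil(sqrt(126)) = 12.
Baby table (58^j mod 127 for j=0..11):
  0:1  1:58  2:62  3:40  4:34  5:67  6:76  7:90
  8:13  9:119  10:44  11:12
Giant step factor: 58^(-12) ≡ 25 (mod 127).
Scan 29·25^i mod 127 for i = 0, 1, …:
  i=0: 29   i=1: 90
Match at i=1, j=7: x = 1·12 + 7 = 19.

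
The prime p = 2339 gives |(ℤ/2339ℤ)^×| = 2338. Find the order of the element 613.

The order of 613 must divide p − 1 = 2338 = 2 · 7 · 167.
Divisors: 1, 2, 7, 14, 167, 334, 1169, 2338.
Check each in increasing order: 613^1 ≡ 613;  613^2 ≡ 1529;  613^7 ≡ 66;  613^14 ≡ 2017;  613^167 ≡ 1982;  613^334 ≡ 1143;  613^1169 ≡ 2338;  613^2338 ≡ 1.
Smallest exponent giving 1 is 2338.

2338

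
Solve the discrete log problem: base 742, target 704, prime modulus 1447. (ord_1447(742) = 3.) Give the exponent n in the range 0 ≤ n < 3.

2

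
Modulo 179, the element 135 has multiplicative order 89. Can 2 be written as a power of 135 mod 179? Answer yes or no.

no

2 ∈ ⟨135⟩ iff 2^89 ≡ 1 (mod 179), since |⟨135⟩| = 89.
2^89 mod 179 = 178.
Since 178 ≠ 1, 2 does not lie in the subgroup.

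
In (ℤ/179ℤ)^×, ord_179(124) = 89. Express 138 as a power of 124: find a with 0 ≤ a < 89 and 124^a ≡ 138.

65

Baby-step giant-step with m = ceil(sqrt(89)) = 10.
Baby table (124^j mod 179 for j=0..9):
  0:1  1:124  2:161  3:95  4:145  5:80  6:75  7:171
  8:82  9:144
Giant step factor: 124^(-10) ≡ 61 (mod 179).
Scan 138·61^i mod 179 for i = 0, 1, …:
  i=0: 138   i=1: 5   i=2: 126   i=3: 168
  i=4: 45   i=5: 60   i=6: 80
Match at i=6, j=5: a = 6·10 + 5 = 65.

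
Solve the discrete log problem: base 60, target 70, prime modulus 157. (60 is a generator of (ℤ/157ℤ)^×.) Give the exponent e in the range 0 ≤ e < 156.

29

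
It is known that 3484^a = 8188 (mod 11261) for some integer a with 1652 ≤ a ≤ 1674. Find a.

1657

Compute 3484^1652 mod 11261 = 7545, then multiply by 3484 repeatedly:
  3484^1652=7545  3484^1653=3606  3484^1654=7289  3484^1655=1321  3484^1656=7876
  3484^1657=8188
Found 8188 at exponent 1657.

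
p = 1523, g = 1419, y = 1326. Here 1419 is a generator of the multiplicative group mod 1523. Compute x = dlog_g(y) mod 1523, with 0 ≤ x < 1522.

39

Baby-step giant-step with m = ceil(sqrt(1522)) = 40.
Baby table (1419^j mod 1523 for j=0..39):
  0:1  1:1419  2:155  3:633  4:1180  5:643  6:140  7:670
  8:378  9:286  10:716  11:163  12:1324  13:897  14:1138  15:442
  16:1245  17:1498  18:1077  19:694  20:928  21:960  22:678  23:1069
  24:3  25:1211  26:465  27:376  28:494  29:406  30:420  31:487
  32:1134  33:858  34:625  35:489  36:926  37:1168  38:368  39:1326
Giant step factor: 1419^(-40) ≡ 42 (mod 1523).
Scan 1326·42^i mod 1523 for i = 0, 1, …:
  i=0: 1326
Match at i=0, j=39: x = 0·40 + 39 = 39.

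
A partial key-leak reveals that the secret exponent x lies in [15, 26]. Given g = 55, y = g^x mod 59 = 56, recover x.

Compute 55^15 mod 59 = 2, then multiply by 55 repeatedly:
  55^15=2  55^16=51  55^17=32  55^18=49  55^19=40
  55^20=17  55^21=50  55^22=36  55^23=33  55^24=45
  55^25=56
Found 56 at exponent 25.

25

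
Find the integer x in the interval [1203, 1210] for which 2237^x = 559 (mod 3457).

Compute 2237^1203 mod 3457 = 1485, then multiply by 2237 repeatedly:
  2237^1203=1485  2237^1204=3225  2237^1205=3023  2237^1206=559
Found 559 at exponent 1206.

1206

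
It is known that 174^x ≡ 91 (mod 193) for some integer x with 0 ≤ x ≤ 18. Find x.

5

Compute 174^0 mod 193 = 1, then multiply by 174 repeatedly:
  174^0=1  174^1=174  174^2=168  174^3=89  174^4=46
  174^5=91
Found 91 at exponent 5.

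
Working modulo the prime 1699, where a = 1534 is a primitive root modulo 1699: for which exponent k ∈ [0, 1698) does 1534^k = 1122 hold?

1243

Baby-step giant-step with m = ceil(sqrt(1698)) = 42.
Baby table (1534^j mod 1699 for j=0..41):
  0:1  1:1534  2:41  3:31  4:1681  5:1271  6:961  7:1141
  8:324  9:908  10:1391  11:1549  12:964  13:646  14:447  15:1001
  16:1337  17:265  18:449  19:671  20:1419  21:327  22:413  23:1514
  24:1642  25:910  26:1061  27:1631  28:1026  29:610  30:1290  31:1224
  32:221  33:913  34:566  35:55  36:1119  37:556  38:6  39:709
  40:246  41:186
Giant step factor: 1534^(-42) ≡ 1054 (mod 1699).
Scan 1122·1054^i mod 1699 for i = 0, 1, …:
  i=0: 1122   i=1: 84   i=2: 188   i=3: 1068
  i=4: 934   i=5: 715   i=6: 953   i=7: 353
  i=8: 1680   i=9: 362     …   i=28: 262
  i=29: 910
Match at i=29, j=25: k = 29·42 + 25 = 1243.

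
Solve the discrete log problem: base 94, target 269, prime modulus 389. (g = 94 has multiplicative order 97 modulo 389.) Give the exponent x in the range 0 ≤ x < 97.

Baby-step giant-step with m = ceil(sqrt(97)) = 10.
Baby table (94^j mod 389 for j=0..9):
  0:1  1:94  2:278  3:69  4:262  5:121  6:93  7:184
  8:180  9:193
Giant step factor: 94^(-10) ≡ 80 (mod 389).
Scan 269·80^i mod 389 for i = 0, 1, …:
  i=0: 269   i=1: 125   i=2: 275   i=3: 216
  i=4: 164   i=5: 283   i=6: 78   i=7: 16
  i=8: 113   i=9: 93
Match at i=9, j=6: x = 9·10 + 6 = 96.

96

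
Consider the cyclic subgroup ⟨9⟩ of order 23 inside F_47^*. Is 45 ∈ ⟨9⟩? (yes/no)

no

⟨9⟩ has order 23; its elements mod 47 are {1, 2, 3, 4, 6, 7, 8, 9, 12, 14, 16, 17, 18, 21, 24, 25, 27, 28, 32, 34, 36, 37, 42}.
45 is not in this set.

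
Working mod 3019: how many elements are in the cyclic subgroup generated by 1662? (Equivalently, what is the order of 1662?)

The order of 1662 must divide p − 1 = 3018 = 2 · 3 · 503.
Divisors: 1, 2, 3, 6, 503, 1006, 1509, 3018.
Check each in increasing order: 1662^1 ≡ 1662;  1662^2 ≡ 2878;  1662^3 ≡ 1140;  1662^6 ≡ 1430;  1662^503 ≡ 239;  1662^1006 ≡ 2779;  1662^1509 ≡ 1.
Smallest exponent giving 1 is 1509.

1509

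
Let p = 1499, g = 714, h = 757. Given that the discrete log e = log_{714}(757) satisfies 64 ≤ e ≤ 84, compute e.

83

Compute 714^64 mod 1499 = 695, then multiply by 714 repeatedly:
  714^64=695  714^65=61  714^66=83  714^67=801  714^68=795
  714^69=1008  714^70=192  714^71=679  714^72=629  714^73=905
  714^74=101  714^75=162  714^76=245  714^77=1046  714^78=342
  714^79=1350  714^80=43  714^81=722  714^82=1351  714^83=757
Found 757 at exponent 83.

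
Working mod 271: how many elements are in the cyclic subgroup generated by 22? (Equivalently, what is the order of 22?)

135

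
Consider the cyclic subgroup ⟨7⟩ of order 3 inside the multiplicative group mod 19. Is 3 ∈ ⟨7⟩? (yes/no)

no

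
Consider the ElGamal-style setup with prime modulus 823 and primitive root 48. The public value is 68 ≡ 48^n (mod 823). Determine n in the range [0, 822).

Baby-step giant-step with m = ceil(sqrt(822)) = 29.
Baby table (48^j mod 823 for j=0..28):
  0:1  1:48  2:658  3:310  4:66  5:699  6:632  7:708
  8:241  9:46  10:562  11:640  12:269  13:567  14:57  15:267
  16:471  17:387  18:470  19:339  20:635  21:29  22:569  23:153
  24:760  25:268  26:519  27:222  28:780
Giant step factor: 48^(-29) ≡ 443 (mod 823).
Scan 68·443^i mod 823 for i = 0, 1, …:
  i=0: 68   i=1: 496   i=2: 810   i=3: 2
  i=4: 63   i=5: 750   i=6: 581   i=7: 607
  i=8: 603   i=9: 477     …   i=18: 405
  i=19: 1
Match at i=19, j=0: n = 19·29 + 0 = 551.

551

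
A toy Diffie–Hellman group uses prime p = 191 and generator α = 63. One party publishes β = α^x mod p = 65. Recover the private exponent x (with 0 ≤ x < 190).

164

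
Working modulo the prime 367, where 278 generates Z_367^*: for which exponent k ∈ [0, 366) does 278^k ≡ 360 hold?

Baby-step giant-step with m = ceil(sqrt(366)) = 20.
Baby table (278^j mod 367 for j=0..19):
  0:1  1:278  2:214  3:38  4:288  5:58  6:343  7:301
  8:2  9:189  10:61  11:76  12:209  13:116  14:319  15:235
  16:4  17:11  18:122  19:152
Giant step factor: 278^(-20) ≡ 36 (mod 367).
Scan 360·36^i mod 367 for i = 0, 1, …:
  i=0: 360   i=1: 115   i=2: 103   i=3: 38
Match at i=3, j=3: k = 3·20 + 3 = 63.

63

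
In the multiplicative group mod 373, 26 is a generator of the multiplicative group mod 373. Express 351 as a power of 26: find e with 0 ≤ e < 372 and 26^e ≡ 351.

156

Baby-step giant-step with m = ceil(sqrt(372)) = 20.
Baby table (26^j mod 373 for j=0..19):
  0:1  1:26  2:303  3:45  4:51  5:207  6:160  7:57
  8:363  9:113  10:327  11:296  12:236  13:168  14:265  15:176
  16:100  17:362  18:87  19:24
Giant step factor: 26^(-20) ≡ 107 (mod 373).
Scan 351·107^i mod 373 for i = 0, 1, …:
  i=0: 351   i=1: 257   i=2: 270   i=3: 169
  i=4: 179   i=5: 130   i=6: 109   i=7: 100
Match at i=7, j=16: e = 7·20 + 16 = 156.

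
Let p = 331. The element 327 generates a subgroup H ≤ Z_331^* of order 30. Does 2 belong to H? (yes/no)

yes

2 ∈ ⟨327⟩ iff 2^30 ≡ 1 (mod 331), since |⟨327⟩| = 30.
2^30 mod 331 = 1.
Since 1 = 1, 2 lies in the subgroup.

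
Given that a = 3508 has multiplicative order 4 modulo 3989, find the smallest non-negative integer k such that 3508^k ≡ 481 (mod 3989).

3

Successive powers of 3508 modulo 3989:
  3508^0=1  3508^1=3508  3508^2=3988  3508^3=481
So 3508^3 ≡ 481 (mod 3989), giving k = 3.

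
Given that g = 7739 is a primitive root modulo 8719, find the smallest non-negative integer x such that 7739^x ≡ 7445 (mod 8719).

6025

Baby-step giant-step with m = ceil(sqrt(8718)) = 94.
Baby table (7739^j mod 8719 for j=0..93):
  0:1  1:7739  2:1310  3:6612  4:7176  5:3753  6:1478  7:7633
  8:562  9:7256  10:3824  11:1650  12:4734  13:7907  14:2331  15:8717
  16:1960  17:6099  18:4214  19:3086  20:1213  21:5763  22:2172  23:7595
  24:2926  25:1071  26:5419  27:7970  28:1624  29:4057  30:4  31:4799
  32:5240  33:291  34:2547  35:6293  36:5912  37:4375  38:2248  39:2867
  40:6577  41:6600  42:1498  43:5471  44:605  45:8711  46:7840  47:6958
  48:8137  49:3625  50:4852  51:5614  52:8688  53:4223  54:2985  55:4284
  56:4238  57:5723  58:6496  59:7509  60:16  61:1758  62:3522  63:1164
  64:1469  65:7734  66:6210  67:62  68:273  69:2749  70:151  71:243
  72:5992  73:4446  74:2420  75:8687  76:5203  77:1675  78:6391  79:5781
  80:1970  81:5018  82:8595  83:8173  84:3221  85:8417  86:8233  87:5454
  88:8546  89:3879  90:64  91:7032  92:5369  93:4656
Giant step factor: 7739^(-94) ≡ 7480 (mod 8719).
Scan 7445·7480^i mod 8719 for i = 0, 1, …:
  i=0: 7445   i=1: 347   i=2: 6017   i=3: 8401
  i=4: 1647   i=5: 8332   i=6: 8667   i=7: 3395
  i=8: 4872   i=9: 5859     …   i=63: 346
  i=64: 7256
Match at i=64, j=9: x = 64·94 + 9 = 6025.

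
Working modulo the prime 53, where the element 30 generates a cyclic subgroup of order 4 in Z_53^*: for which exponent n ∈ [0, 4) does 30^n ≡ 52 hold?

2

Successive powers of 30 modulo 53:
  30^0=1  30^1=30  30^2=52
So 30^2 ≡ 52 (mod 53), giving n = 2.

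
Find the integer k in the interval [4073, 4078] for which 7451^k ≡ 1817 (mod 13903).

Compute 7451^4073 mod 13903 = 3368, then multiply by 7451 repeatedly:
  7451^4073=3368  7451^4074=53  7451^4075=5619  7451^4076=5236  7451^4077=1618
  7451^4078=1817
Found 1817 at exponent 4078.

4078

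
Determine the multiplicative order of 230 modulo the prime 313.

78

The order of 230 must divide p − 1 = 312 = 2^3 · 3 · 13.
Divisors: 1, 2, 3, 4, 6, 8, 12, 13, 24, 26, 39, 52, 78, 104, 156, 312.
Check each in increasing order: 230^1 ≡ 230;  230^2 ≡ 3;  230^3 ≡ 64;  230^4 ≡ 9;  230^6 ≡ 27;  230^8 ≡ 81;  230^12 ≡ 103;  230^13 ≡ 215;  230^24 ≡ 280;  230^26 ≡ 214;  230^39 ≡ 312;  230^52 ≡ 98;  230^78 ≡ 1.
Smallest exponent giving 1 is 78.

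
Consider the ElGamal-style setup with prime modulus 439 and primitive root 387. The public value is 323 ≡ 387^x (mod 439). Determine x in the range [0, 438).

181

Baby-step giant-step with m = ceil(sqrt(438)) = 21.
Baby table (387^j mod 439 for j=0..20):
  0:1  1:387  2:70  3:311  4:71  5:259  6:141  7:131
  8:212  9:390  10:353  11:82  12:126  13:33  14:40  15:115
  16:166  17:148  18:206  19:263  20:372
Giant step factor: 387^(-21) ≡ 47 (mod 439).
Scan 323·47^i mod 439 for i = 0, 1, …:
  i=0: 323   i=1: 255   i=2: 132   i=3: 58
  i=4: 92   i=5: 373   i=6: 410   i=7: 393
  i=8: 33
Match at i=8, j=13: x = 8·21 + 13 = 181.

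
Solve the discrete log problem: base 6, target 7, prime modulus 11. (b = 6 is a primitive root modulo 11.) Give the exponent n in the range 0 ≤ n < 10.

Successive powers of 6 modulo 11:
  6^0=1  6^1=6  6^2=3  6^3=7
So 6^3 ≡ 7 (mod 11), giving n = 3.

3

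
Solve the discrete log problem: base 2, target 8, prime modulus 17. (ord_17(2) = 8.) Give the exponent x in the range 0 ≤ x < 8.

3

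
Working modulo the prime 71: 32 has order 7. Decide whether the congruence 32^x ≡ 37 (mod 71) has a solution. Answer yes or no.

yes

⟨32⟩ has order 7; its elements mod 71 are {1, 20, 30, 32, 37, 45, 48}.
37 is in this set.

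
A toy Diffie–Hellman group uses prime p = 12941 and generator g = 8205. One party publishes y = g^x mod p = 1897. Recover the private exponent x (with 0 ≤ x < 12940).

2838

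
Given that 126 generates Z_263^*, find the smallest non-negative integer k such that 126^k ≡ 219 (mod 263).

141

Baby-step giant-step with m = ceil(sqrt(262)) = 17.
Baby table (126^j mod 263 for j=0..16):
  0:1  1:126  2:96  3:261  4:11  5:71  6:4  7:241
  8:121  9:255  10:44  11:21  12:16  13:175  14:221  15:231
  16:176
Giant step factor: 126^(-17) ≡ 191 (mod 263).
Scan 219·191^i mod 263 for i = 0, 1, …:
  i=0: 219   i=1: 12   i=2: 188   i=3: 140
  i=4: 177   i=5: 143   i=6: 224   i=7: 178
  i=8: 71
Match at i=8, j=5: k = 8·17 + 5 = 141.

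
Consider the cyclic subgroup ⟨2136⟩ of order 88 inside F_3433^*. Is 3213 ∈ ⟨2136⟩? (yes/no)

3213 ∈ ⟨2136⟩ iff 3213^88 ≡ 1 (mod 3433), since |⟨2136⟩| = 88.
3213^88 mod 3433 = 1.
Since 1 = 1, 3213 lies in the subgroup.

yes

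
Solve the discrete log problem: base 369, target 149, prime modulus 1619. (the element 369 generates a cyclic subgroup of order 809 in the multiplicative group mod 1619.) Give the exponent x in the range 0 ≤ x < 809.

Baby-step giant-step with m = ceil(sqrt(809)) = 29.
Baby table (369^j mod 1619 for j=0..28):
  0:1  1:369  2:165  3:982  4:1321  5:130  6:1019  7:403
  8:1378  9:116  10:710  11:1331  12:582  13:1050  14:509  15:17
  16:1416  17:1186  18:504  19:1410  20:591  21:1133  22:375  23:760
  24:353  25:737  26:1580  27:180  28:41
Giant step factor: 369^(-29) ≡ 1413 (mod 1619).
Scan 149·1413^i mod 1619 for i = 0, 1, …:
  i=0: 149   i=1: 67   i=2: 769   i=3: 248
  i=4: 720   i=5: 628   i=6: 152   i=7: 1068
  i=8: 176   i=9: 981   i=10: 289   i=11: 369
Match at i=11, j=1: x = 11·29 + 1 = 320.

320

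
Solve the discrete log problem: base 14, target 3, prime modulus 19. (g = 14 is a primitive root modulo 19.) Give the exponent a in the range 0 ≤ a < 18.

7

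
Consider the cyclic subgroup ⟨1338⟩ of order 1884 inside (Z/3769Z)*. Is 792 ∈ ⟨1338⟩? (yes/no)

no

792 ∈ ⟨1338⟩ iff 792^1884 ≡ 1 (mod 3769), since |⟨1338⟩| = 1884.
792^1884 mod 3769 = 3768.
Since 3768 ≠ 1, 792 does not lie in the subgroup.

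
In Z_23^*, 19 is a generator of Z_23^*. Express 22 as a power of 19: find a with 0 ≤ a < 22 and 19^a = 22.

Successive powers of 19 modulo 23:
  19^0=1  19^1=19  19^2=16  19^3=5  19^4=3  19^5=11
  19^6=2  19^7=15  19^8=9  19^9=10  19^10=6  19^11=22
So 19^11 ≡ 22 (mod 23), giving a = 11.

11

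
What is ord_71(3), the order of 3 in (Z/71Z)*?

The order of 3 must divide p − 1 = 70 = 2 · 5 · 7.
Divisors: 1, 2, 5, 7, 10, 14, 35, 70.
Check each in increasing order: 3^1 ≡ 3;  3^2 ≡ 9;  3^5 ≡ 30;  3^7 ≡ 57;  3^10 ≡ 48;  3^14 ≡ 54;  3^35 ≡ 1.
Smallest exponent giving 1 is 35.

35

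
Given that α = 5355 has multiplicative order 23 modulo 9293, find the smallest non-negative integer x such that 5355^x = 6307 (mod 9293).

Successive powers of 5355 modulo 9293:
  5355^0=1  5355^1=5355  5355^2=7120  5355^3=7714  5355^4=1085  5355^5=2050
  5355^6=2717  5355^7=5990  5355^8=6307
So 5355^8 ≡ 6307 (mod 9293), giving x = 8.

8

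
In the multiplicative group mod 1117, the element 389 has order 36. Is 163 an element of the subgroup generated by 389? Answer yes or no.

163 ∈ ⟨389⟩ iff 163^36 ≡ 1 (mod 1117), since |⟨389⟩| = 36.
163^36 mod 1117 = 13.
Since 13 ≠ 1, 163 does not lie in the subgroup.

no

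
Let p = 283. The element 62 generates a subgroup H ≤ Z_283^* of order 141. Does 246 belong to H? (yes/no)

yes

246 ∈ ⟨62⟩ iff 246^141 ≡ 1 (mod 283), since |⟨62⟩| = 141.
246^141 mod 283 = 1.
Since 1 = 1, 246 lies in the subgroup.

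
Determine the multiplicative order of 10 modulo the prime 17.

16

The order of 10 must divide p − 1 = 16 = 2^4.
Divisors: 1, 2, 4, 8, 16.
Check each in increasing order: 10^1 ≡ 10;  10^2 ≡ 15;  10^4 ≡ 4;  10^8 ≡ 16;  10^16 ≡ 1.
Smallest exponent giving 1 is 16.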